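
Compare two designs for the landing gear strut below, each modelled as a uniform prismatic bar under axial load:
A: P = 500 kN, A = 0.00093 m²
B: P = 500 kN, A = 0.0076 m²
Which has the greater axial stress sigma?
Model: a uniform prismatic bar under axial load, so sigma = P / A (SI units).
  A: sigma = 500000 / 0.00093 = 5.376 × 10⁸ Pa = 537.6 MPa
  B: sigma = 500000 / 0.0076 = 6.579 × 10⁷ Pa = 65.79 MPa
537.6 MPa > 65.79 MPa, so A is larger.
Final answer: A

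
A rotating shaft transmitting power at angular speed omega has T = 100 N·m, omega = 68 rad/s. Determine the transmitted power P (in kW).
Model: a rotating shaft transmitting power at angular speed omega, so P = T·omega.
Substitute:
  P = 100 × 68
  P = 6800 W
Convert: P = 6800 W = 6.8 kW
Final answer: P = 6.8 kW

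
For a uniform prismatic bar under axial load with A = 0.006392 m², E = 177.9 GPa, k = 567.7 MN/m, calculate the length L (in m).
Model: a uniform prismatic bar under axial load, so k = (A·E) / L.
Solve for L: L = (A·E) / k.
Convert to SI units:
  E = 177.9 GPa = 1.779 × 10¹¹ Pa
  k = 567.7 MN/m = 5.677 × 10⁸ N/m
Substitute:
  L = (0.006392 × (1.779 × 10¹¹)) / (5.677 × 10⁸)
  L = 2.003 m
Final answer: L = 2.003 m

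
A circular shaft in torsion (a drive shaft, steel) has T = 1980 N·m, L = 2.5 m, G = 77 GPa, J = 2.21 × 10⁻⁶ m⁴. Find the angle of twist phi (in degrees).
Model: a circular shaft in torsion, so phi = (T·L) / (G·J).
Convert to SI units:
  G = 77 GPa = 7.7 × 10¹⁰ Pa
Substitute:
  phi = (1980 × 2.5) / ((7.7 × 10¹⁰) × (2.21 × 10⁻⁶))
  phi = 0.02909 rad
Convert to degrees: phi = 0.02909 × 180/π = 1.667°
Final answer: phi = 1.667°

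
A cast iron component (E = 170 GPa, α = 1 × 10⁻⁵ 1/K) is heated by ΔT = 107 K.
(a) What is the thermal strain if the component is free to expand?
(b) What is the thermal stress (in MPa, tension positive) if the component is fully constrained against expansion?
(a) Free thermal strain ε_th = α·ΔT = (1 × 10⁻⁵) × 107 = 0.00107
(b) Fully constrained, the expansion is suppressed, so σ = -E·α·ΔT. Convert E = 170 GPa = 1.7 × 10¹¹ Pa.
  σ = -(1.7 × 10¹¹) × (1 × 10⁻⁵) × 107 = -1.819 × 10⁸ Pa = -181.9 MPa (compressive)
Final answer: (a) ε_th = 0.00107, (b) σ = -181.9 MPa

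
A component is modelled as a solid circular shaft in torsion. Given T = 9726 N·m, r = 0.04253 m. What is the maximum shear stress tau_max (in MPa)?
Model: a solid circular shaft in torsion, so tau_max = (2·T) / (π·r^3).
Substitute:
  tau_max = (2 × 9726) / (π × 0.04253^3)
  tau_max = 8.049 × 10⁷ Pa
Convert: tau_max = 8.049 × 10⁷ Pa = 80.49 MPa
Final answer: tau_max = 80.49 MPa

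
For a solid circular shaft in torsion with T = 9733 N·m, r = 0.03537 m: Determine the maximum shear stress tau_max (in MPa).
Model: a solid circular shaft in torsion, so tau_max = (2·T) / (π·r^3).
Substitute:
  tau_max = (2 × 9733) / (π × 0.03537^3)
  tau_max = 1.4 × 10⁸ Pa
Convert: tau_max = 1.4 × 10⁸ Pa = 140 MPa
Final answer: tau_max = 140 MPa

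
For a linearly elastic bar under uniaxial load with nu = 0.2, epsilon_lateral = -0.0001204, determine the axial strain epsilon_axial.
Model: a linearly elastic bar under uniaxial load, so epsilon_lateral = -nu·epsilon_axial.
Solve for epsilon_axial: epsilon_axial = -epsilon_lateral / nu.
Substitute:
  epsilon_axial = -(-0.0001204) / 0.2
  epsilon_axial = 0.000602
Final answer: epsilon_axial = 0.000602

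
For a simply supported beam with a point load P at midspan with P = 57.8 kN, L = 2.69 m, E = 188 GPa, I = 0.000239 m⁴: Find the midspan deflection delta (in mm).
Model: a simply supported beam with a point load P at midspan, so delta = (P·L^3) / (48·E·I).
Convert to SI units:
  P = 57.8 kN = 57800 N
  E = 188 GPa = 1.88 × 10¹¹ Pa
Substitute:
  delta = (57800 × 2.69^3) / (48 × (1.88 × 10¹¹) × 0.000239)
  delta = 0.0005217 m
Convert: delta = 0.0005217 m = 0.5217 mm
Final answer: delta = 0.5217 mm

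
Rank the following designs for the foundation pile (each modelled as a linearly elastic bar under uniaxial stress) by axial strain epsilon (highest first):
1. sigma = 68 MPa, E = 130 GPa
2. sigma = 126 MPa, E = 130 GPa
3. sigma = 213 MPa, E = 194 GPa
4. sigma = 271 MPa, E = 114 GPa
Model: a linearly elastic bar under uniaxial stress, so epsilon = sigma / E (SI units).
  Case 1: epsilon = (6.8 × 10⁷) / (1.3 × 10¹¹) = 0.0005231
  Case 2: epsilon = (1.26 × 10⁸) / (1.3 × 10¹¹) = 0.0009692
  Case 3: epsilon = (2.13 × 10⁸) / (1.94 × 10¹¹) = 0.001098
  Case 4: epsilon = (2.71 × 10⁸) / (1.14 × 10¹¹) = 0.002377
Ordering: 0.002377 (case 4) > 0.001098 (case 3) > 0.0009692 (case 2) > 0.0005231 (case 1)
Final answer: 4, 3, 2, 1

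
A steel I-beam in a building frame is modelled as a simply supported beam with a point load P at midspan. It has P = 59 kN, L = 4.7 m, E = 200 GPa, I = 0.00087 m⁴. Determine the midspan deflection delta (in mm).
Model: a simply supported beam with a point load P at midspan, so delta = (P·L^3) / (48·E·I).
Convert to SI units:
  P = 59 kN = 59000 N
  E = 200 GPa = 2 × 10¹¹ Pa
Substitute:
  delta = (59000 × 4.7^3) / (48 × (2 × 10¹¹) × 0.00087)
  delta = 0.0007334 m
Convert: delta = 0.0007334 m = 0.7334 mm
Final answer: delta = 0.7334 mm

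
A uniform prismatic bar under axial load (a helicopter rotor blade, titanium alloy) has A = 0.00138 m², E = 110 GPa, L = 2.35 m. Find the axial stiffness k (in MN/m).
Model: a uniform prismatic bar under axial load, so k = (A·E) / L.
Convert to SI units:
  E = 110 GPa = 1.1 × 10¹¹ Pa
Substitute:
  k = (0.00138 × (1.1 × 10¹¹)) / 2.35
  k = 6.46 × 10⁷ N/m
Convert: k = 6.46 × 10⁷ N/m = 64.6 MN/m
Final answer: k = 64.6 MN/m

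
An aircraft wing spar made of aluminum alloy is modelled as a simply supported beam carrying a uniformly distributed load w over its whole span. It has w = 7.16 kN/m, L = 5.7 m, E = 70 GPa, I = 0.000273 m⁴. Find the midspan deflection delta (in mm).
Model: a simply supported beam carrying a uniformly distributed load w over its whole span, so delta = (5·w·L^4) / (384·E·I).
Convert to SI units:
  w = 7.16 kN/m = 7160 N/m
  E = 70 GPa = 7 × 10¹⁰ Pa
Substitute:
  delta = (5 × 7160 × 5.7^4) / (384 × (7 × 10¹⁰) × 0.000273)
  delta = 0.00515 m
Convert: delta = 0.00515 m = 5.15 mm
Final answer: delta = 5.15 mm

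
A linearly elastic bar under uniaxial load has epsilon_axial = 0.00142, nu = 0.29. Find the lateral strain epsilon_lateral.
Model: a linearly elastic bar under uniaxial load, so epsilon_lateral = -nu·epsilon_axial.
Substitute:
  epsilon_lateral = -(0.29 × 0.00142)
  epsilon_lateral = -0.0004118
Final answer: epsilon_lateral = -0.0004118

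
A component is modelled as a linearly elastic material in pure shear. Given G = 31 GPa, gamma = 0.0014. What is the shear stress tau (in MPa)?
Model: a linearly elastic material in pure shear, so tau = G·gamma.
Convert to SI units:
  G = 31 GPa = 3.1 × 10¹⁰ Pa
Substitute:
  tau = (3.1 × 10¹⁰) × 0.0014
  tau = 4.34 × 10⁷ Pa
Convert: tau = 4.34 × 10⁷ Pa = 43.4 MPa
Final answer: tau = 43.4 MPa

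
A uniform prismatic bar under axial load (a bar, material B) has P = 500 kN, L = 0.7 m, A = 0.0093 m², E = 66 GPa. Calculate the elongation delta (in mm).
Model: a uniform prismatic bar under axial load, so delta = (P·L) / (A·E).
Convert to SI units:
  P = 500 kN = 500000 N
  E = 66 GPa = 6.6 × 10¹⁰ Pa
Substitute:
  delta = (500000 × 0.7) / (0.0093 × (6.6 × 10¹⁰))
  delta = 0.0005702 m
Convert: delta = 0.0005702 m = 0.5702 mm
Final answer: delta = 0.5702 mm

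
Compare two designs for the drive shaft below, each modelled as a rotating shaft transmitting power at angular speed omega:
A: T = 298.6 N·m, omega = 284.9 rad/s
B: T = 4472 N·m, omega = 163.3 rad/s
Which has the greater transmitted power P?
Model: a rotating shaft transmitting power at angular speed omega, so P = T·omega (SI units).
  A: P = 298.6 × 284.9 = 85070 W = 85.07 kW
  B: P = 4472 × 163.3 = 730300 W = 730.3 kW
730.3 kW > 85.07 kW, so B is larger.
Final answer: B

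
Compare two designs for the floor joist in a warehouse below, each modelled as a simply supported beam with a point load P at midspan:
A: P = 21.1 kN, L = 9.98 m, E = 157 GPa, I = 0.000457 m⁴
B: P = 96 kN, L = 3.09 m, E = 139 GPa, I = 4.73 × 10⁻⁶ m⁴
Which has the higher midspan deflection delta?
Model: a simply supported beam with a point load P at midspan, so delta = (P·L^3) / (48·E·I) (SI units).
  A: delta = (21100 × 9.98^3) / (48 × (1.57 × 10¹¹) × 0.000457) = 0.00609 m = 6.09 mm
  B: delta = (96000 × 3.09^3) / (48 × (1.39 × 10¹¹) × (4.73 × 10⁻⁶)) = 0.08975 m = 89.75 mm
89.75 mm > 6.09 mm, so B is larger.
Final answer: B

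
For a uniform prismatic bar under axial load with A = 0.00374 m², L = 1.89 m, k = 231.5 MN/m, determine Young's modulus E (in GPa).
Model: a uniform prismatic bar under axial load, so k = (A·E) / L.
Solve for E: E = (k·L) / A.
Convert to SI units:
  k = 231.5 MN/m = 2.315 × 10⁸ N/m
Substitute:
  E = ((2.315 × 10⁸) × 1.89) / 0.00374
  E = 1.17 × 10¹¹ Pa
Convert: E = 1.17 × 10¹¹ Pa = 117 GPa
Final answer: E = 117 GPa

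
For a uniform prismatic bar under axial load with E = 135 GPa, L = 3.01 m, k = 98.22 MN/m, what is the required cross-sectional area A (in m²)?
Model: a uniform prismatic bar under axial load, so k = (A·E) / L.
Solve for A: A = (k·L) / E.
Convert to SI units:
  E = 135 GPa = 1.35 × 10¹¹ Pa
  k = 98.22 MN/m = 9.822 × 10⁷ N/m
Substitute:
  A = ((9.822 × 10⁷) × 3.01) / (1.35 × 10¹¹)
  A = 0.00219 m²
Final answer: A = 0.00219 m²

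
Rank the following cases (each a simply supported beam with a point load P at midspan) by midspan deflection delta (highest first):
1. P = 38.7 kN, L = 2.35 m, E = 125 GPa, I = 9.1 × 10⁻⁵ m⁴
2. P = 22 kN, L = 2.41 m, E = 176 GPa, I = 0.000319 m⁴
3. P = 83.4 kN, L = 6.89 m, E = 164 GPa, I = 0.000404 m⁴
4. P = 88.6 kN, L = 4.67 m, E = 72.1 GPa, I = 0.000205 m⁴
Model: a simply supported beam with a point load P at midspan, so delta = (P·L^3) / (48·E·I) (SI units).
  Case 1: delta = (38700 × 2.35^3) / (48 × (1.25 × 10¹¹) × (9.1 × 10⁻⁵)) = 0.0009199 m = 0.9199 mm
  Case 2: delta = (22000 × 2.41^3) / (48 × (1.76 × 10¹¹) × 0.000319) = 0.0001143 m = 0.1143 mm
  Case 3: delta = (83400 × 6.89^3) / (48 × (1.64 × 10¹¹) × 0.000404) = 0.008577 m = 8.577 mm
  Case 4: delta = (88600 × 4.67^3) / (48 × (7.21 × 10¹⁰) × 0.000205) = 0.01272 m = 12.72 mm
Ordering: 12.72 mm (case 4) > 8.577 mm (case 3) > 0.9199 mm (case 1) > 0.1143 mm (case 2)
Final answer: 4, 3, 1, 2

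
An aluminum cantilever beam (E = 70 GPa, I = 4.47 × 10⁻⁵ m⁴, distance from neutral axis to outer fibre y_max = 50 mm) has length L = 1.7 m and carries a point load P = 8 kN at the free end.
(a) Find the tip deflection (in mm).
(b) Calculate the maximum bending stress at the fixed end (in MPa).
(a) Tip deflection of a cantilever with an end point load: δ = P·L^3 / (3·E·I). Convert P = 8 kN = 8000 N, E = 70 GPa = 7 × 10¹⁰ Pa.
  δ = (8000 × 1.7^3) / (3 × (7 × 10¹⁰) × (4.47 × 10⁻⁵)) = 0.004187 m = 4.187 mm
(b) Maximum bending moment at the fixed end: M = P·L = 8000 × 1.7 = 13600 N·m. Convert y_max = 50 mm = 0.05 m.
  σ = M·y_max / I = (13600 × 0.05) / (4.47 × 10⁻⁵) = 1.521 × 10⁷ Pa = 15.21 MPa
Final answer: (a) δ = 4.187 mm, (b) σ = 15.21 MPa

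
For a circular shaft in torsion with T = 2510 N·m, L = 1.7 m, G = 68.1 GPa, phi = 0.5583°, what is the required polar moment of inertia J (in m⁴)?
Model: a circular shaft in torsion, so phi = (T·L) / (G·J).
Solve for J: J = (T·L) / (phi·G).
Convert to SI units:
  G = 68.1 GPa = 6.81 × 10¹⁰ Pa
  phi = 0.5583° = 0.009744 rad
Substitute:
  J = (2510 × 1.7) / (0.009744 × (6.81 × 10¹⁰))
  J = 6.43 × 10⁻⁶ m⁴
Final answer: J = 6.43 × 10⁻⁶ m⁴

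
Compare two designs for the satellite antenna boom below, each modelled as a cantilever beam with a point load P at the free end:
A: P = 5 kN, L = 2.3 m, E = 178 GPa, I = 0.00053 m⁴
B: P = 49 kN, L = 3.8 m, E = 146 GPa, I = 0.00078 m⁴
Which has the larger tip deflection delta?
Model: a cantilever beam with a point load P at the free end, so delta = (P·L^3) / (3·E·I) (SI units).
  A: delta = (5000 × 2.3^3) / (3 × (1.78 × 10¹¹) × 0.00053) = 0.0002149 m = 0.2149 mm
  B: delta = (49000 × 3.8^3) / (3 × (1.46 × 10¹¹) × 0.00078) = 0.00787 m = 7.87 mm
7.87 mm > 0.2149 mm, so B is larger.
Final answer: B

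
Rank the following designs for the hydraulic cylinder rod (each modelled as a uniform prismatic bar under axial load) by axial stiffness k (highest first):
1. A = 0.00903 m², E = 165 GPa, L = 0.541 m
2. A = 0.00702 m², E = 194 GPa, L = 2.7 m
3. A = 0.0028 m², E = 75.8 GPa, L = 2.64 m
Model: a uniform prismatic bar under axial load, so k = (A·E) / L (SI units).
  Case 1: k = (0.00903 × (1.65 × 10¹¹)) / 0.541 = 2.754 × 10⁹ N/m = 2754 MN/m
  Case 2: k = (0.00702 × (1.94 × 10¹¹)) / 2.7 = 5.044 × 10⁸ N/m = 504.4 MN/m
  Case 3: k = (0.0028 × (7.58 × 10¹⁰)) / 2.64 = 8.039 × 10⁷ N/m = 80.39 MN/m
Ordering: 2754 MN/m (case 1) > 504.4 MN/m (case 2) > 80.39 MN/m (case 3)
Final answer: 1, 2, 3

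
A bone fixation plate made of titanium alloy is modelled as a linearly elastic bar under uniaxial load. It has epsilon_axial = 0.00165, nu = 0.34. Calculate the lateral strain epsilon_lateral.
Model: a linearly elastic bar under uniaxial load, so epsilon_lateral = -nu·epsilon_axial.
Substitute:
  epsilon_lateral = -(0.34 × 0.00165)
  epsilon_lateral = -0.000561
Final answer: epsilon_lateral = -0.000561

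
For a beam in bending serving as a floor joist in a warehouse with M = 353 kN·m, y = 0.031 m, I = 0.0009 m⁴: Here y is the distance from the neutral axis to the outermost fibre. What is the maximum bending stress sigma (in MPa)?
Model: a beam in bending, so sigma = (M·y) / I.
Convert to SI units:
  M = 353 kN·m = 353000 N·m
Substitute:
  sigma = (353000 × 0.031) / 0.0009
  sigma = 1.216 × 10⁷ Pa
Convert: sigma = 1.216 × 10⁷ Pa = 12.16 MPa
Final answer: sigma = 12.16 MPa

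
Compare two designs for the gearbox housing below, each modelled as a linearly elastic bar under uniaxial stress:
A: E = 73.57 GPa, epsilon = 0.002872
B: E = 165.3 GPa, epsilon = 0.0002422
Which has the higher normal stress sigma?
Model: a linearly elastic bar under uniaxial stress, so sigma = E·epsilon (SI units).
  A: sigma = (7.357 × 10¹⁰) × 0.002872 = 2.113 × 10⁸ Pa = 211.3 MPa
  B: sigma = (1.653 × 10¹¹) × 0.0002422 = 4.004 × 10⁷ Pa = 40.04 MPa
211.3 MPa > 40.04 MPa, so A is larger.
Final answer: A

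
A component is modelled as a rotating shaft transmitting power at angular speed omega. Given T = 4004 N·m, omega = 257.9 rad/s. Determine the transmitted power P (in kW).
Model: a rotating shaft transmitting power at angular speed omega, so P = T·omega.
Substitute:
  P = 4004 × 257.9
  P = 1.033 × 10⁶ W
Convert: P = 1.033 × 10⁶ W = 1033 kW
Final answer: P = 1033 kW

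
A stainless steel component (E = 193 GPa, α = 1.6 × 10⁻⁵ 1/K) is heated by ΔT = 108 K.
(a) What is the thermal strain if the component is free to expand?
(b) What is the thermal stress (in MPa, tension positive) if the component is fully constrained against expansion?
(a) Free thermal strain ε_th = α·ΔT = (1.6 × 10⁻⁵) × 108 = 0.001728
(b) Fully constrained, the expansion is suppressed, so σ = -E·α·ΔT. Convert E = 193 GPa = 1.93 × 10¹¹ Pa.
  σ = -(1.93 × 10¹¹) × (1.6 × 10⁻⁵) × 108 = -3.335 × 10⁸ Pa = -333.5 MPa (compressive)
Final answer: (a) ε_th = 0.001728, (b) σ = -333.5 MPa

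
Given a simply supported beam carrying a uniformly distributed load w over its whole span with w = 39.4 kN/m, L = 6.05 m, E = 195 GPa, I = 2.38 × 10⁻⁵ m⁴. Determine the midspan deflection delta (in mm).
Model: a simply supported beam carrying a uniformly distributed load w over its whole span, so delta = (5·w·L^4) / (384·E·I).
Convert to SI units:
  w = 39.4 kN/m = 39400 N/m
  E = 195 GPa = 1.95 × 10¹¹ Pa
Substitute:
  delta = (5 × 39400 × 6.05^4) / (384 × (1.95 × 10¹¹) × (2.38 × 10⁻⁵))
  delta = 0.1481 m
Convert: delta = 0.1481 m = 148.1 mm
Final answer: delta = 148.1 mm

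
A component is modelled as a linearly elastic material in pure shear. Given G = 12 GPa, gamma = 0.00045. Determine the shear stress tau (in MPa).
Model: a linearly elastic material in pure shear, so tau = G·gamma.
Convert to SI units:
  G = 12 GPa = 1.2 × 10¹⁰ Pa
Substitute:
  tau = (1.2 × 10¹⁰) × 0.00045
  tau = 5.4 × 10⁶ Pa
Convert: tau = 5.4 × 10⁶ Pa = 5.4 MPa
Final answer: tau = 5.4 MPa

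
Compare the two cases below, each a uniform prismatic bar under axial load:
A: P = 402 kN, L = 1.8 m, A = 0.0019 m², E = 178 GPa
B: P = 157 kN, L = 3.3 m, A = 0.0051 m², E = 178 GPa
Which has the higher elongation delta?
Model: a uniform prismatic bar under axial load, so delta = (P·L) / (A·E) (SI units).
  A: delta = (402000 × 1.8) / (0.0019 × (1.78 × 10¹¹)) = 0.00214 m = 2.14 mm
  B: delta = (157000 × 3.3) / (0.0051 × (1.78 × 10¹¹)) = 0.0005707 m = 0.5707 mm
2.14 mm > 0.5707 mm, so A is larger.
Final answer: A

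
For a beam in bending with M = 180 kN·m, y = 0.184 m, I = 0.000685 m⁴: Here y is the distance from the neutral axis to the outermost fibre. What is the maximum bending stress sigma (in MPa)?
Model: a beam in bending, so sigma = (M·y) / I.
Convert to SI units:
  M = 180 kN·m = 180000 N·m
Substitute:
  sigma = (180000 × 0.184) / 0.000685
  sigma = 4.835 × 10⁷ Pa
Convert: sigma = 4.835 × 10⁷ Pa = 48.35 MPa
Final answer: sigma = 48.35 MPa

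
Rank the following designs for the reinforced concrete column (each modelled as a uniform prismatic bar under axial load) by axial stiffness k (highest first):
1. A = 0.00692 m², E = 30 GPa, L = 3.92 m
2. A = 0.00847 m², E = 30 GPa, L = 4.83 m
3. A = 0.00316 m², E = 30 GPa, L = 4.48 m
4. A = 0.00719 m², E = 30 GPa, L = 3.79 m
Model: a uniform prismatic bar under axial load, so k = (A·E) / L (SI units).
  Case 1: k = (0.00692 × (3 × 10¹⁰)) / 3.92 = 5.296 × 10⁷ N/m = 52.96 MN/m
  Case 2: k = (0.00847 × (3 × 10¹⁰)) / 4.83 = 5.261 × 10⁷ N/m = 52.61 MN/m
  Case 3: k = (0.00316 × (3 × 10¹⁰)) / 4.48 = 2.116 × 10⁷ N/m = 21.16 MN/m
  Case 4: k = (0.00719 × (3 × 10¹⁰)) / 3.79 = 5.691 × 10⁷ N/m = 56.91 MN/m
Ordering: 56.91 MN/m (case 4) > 52.96 MN/m (case 1) > 52.61 MN/m (case 2) > 21.16 MN/m (case 3)
Final answer: 4, 1, 2, 3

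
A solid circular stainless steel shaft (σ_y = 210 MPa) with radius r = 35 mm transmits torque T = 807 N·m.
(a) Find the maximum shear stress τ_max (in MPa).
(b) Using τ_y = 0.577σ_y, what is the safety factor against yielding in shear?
(a) For a solid circular shaft, τ_max = T·r/J with J = π·r^4/2, i.e. τ_max = 2·T / (π·r^3). Convert r = 35 mm = 0.035 m.
  τ_max = (2 × 807) / (π × 0.035^3) = 1.198 × 10⁷ Pa = 11.98 MPa
(b) τ_y = 0.577 × 210 = 121.17 MPa
  SF = τ_y/τ_max = 121.17 / 11.98 = 10.11
Final answer: (a) τ_max = 11.98 MPa, (b) SF = 10.11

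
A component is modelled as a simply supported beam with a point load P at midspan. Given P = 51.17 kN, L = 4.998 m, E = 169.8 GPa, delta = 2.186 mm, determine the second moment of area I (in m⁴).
Model: a simply supported beam with a point load P at midspan, so delta = (P·L^3) / (48·E·I).
Solve for I: I = (P·L^3) / (48·delta·E).
Convert to SI units:
  P = 51.17 kN = 51170 N
  E = 169.8 GPa = 1.698 × 10¹¹ Pa
  delta = 2.186 mm = 0.002186 m
Substitute:
  I = (51170 × 4.998^3) / (48 × 0.002186 × (1.698 × 10¹¹))
  I = 0.0003586 m⁴
Final answer: I = 0.0003586 m⁴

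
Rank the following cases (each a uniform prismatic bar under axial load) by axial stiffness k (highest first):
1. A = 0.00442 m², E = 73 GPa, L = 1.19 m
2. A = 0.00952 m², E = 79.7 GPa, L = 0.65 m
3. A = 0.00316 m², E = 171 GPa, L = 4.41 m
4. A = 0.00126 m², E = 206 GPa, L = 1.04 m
Model: a uniform prismatic bar under axial load, so k = (A·E) / L (SI units).
  Case 1: k = (0.00442 × (7.3 × 10¹⁰)) / 1.19 = 2.711 × 10⁸ N/m = 271.1 MN/m
  Case 2: k = (0.00952 × (7.97 × 10¹⁰)) / 0.65 = 1.167 × 10⁹ N/m = 1167 MN/m
  Case 3: k = (0.00316 × (1.71 × 10¹¹)) / 4.41 = 1.225 × 10⁸ N/m = 122.5 MN/m
  Case 4: k = (0.00126 × (2.06 × 10¹¹)) / 1.04 = 2.496 × 10⁸ N/m = 249.6 MN/m
Ordering: 1167 MN/m (case 2) > 271.1 MN/m (case 1) > 249.6 MN/m (case 4) > 122.5 MN/m (case 3)
Final answer: 2, 1, 4, 3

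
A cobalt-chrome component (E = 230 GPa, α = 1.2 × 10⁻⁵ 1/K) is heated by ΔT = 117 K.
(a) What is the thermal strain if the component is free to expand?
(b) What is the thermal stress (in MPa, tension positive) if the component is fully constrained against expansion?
(a) Free thermal strain ε_th = α·ΔT = (1.2 × 10⁻⁵) × 117 = 0.001404
(b) Fully constrained, the expansion is suppressed, so σ = -E·α·ΔT. Convert E = 230 GPa = 2.3 × 10¹¹ Pa.
  σ = -(2.3 × 10¹¹) × (1.2 × 10⁻⁵) × 117 = -3.229 × 10⁸ Pa = -322.9 MPa (compressive)
Final answer: (a) ε_th = 0.001404, (b) σ = -322.9 MPa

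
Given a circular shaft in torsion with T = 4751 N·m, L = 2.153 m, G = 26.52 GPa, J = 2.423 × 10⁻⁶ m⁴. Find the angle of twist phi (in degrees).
Model: a circular shaft in torsion, so phi = (T·L) / (G·J).
Convert to SI units:
  G = 26.52 GPa = 2.652 × 10¹⁰ Pa
Substitute:
  phi = (4751 × 2.153) / ((2.652 × 10¹⁰) × (2.423 × 10⁻⁶))
  phi = 0.1592 rad
Convert to degrees: phi = 0.1592 × 180/π = 9.121°
Final answer: phi = 9.121°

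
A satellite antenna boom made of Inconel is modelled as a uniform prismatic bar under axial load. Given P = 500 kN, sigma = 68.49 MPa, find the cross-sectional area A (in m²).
Model: a uniform prismatic bar under axial load, so sigma = P / A.
Solve for A: A = P / sigma.
Convert to SI units:
  P = 500 kN = 500000 N
  sigma = 68.49 MPa = 6.849 × 10⁷ Pa
Substitute:
  A = 500000 / (6.849 × 10⁷)
  A = 0.0073 m²
Final answer: A = 0.0073 m²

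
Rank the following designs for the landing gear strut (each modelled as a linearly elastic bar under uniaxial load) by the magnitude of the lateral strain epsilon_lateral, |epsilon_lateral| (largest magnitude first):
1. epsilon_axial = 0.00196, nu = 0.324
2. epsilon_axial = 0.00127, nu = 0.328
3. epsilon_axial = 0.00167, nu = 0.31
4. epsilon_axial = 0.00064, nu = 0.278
Model: a linearly elastic bar under uniaxial load, so epsilon_lateral = -nu·epsilon_axial (SI units).
  Case 1: epsilon_lateral = -(0.324 × 0.00196) = -0.000635
  Case 2: epsilon_lateral = -(0.328 × 0.00127) = -0.0004166
  Case 3: epsilon_lateral = -(0.31 × 0.00167) = -0.0005177
  Case 4: epsilon_lateral = -(0.278 × 0.00064) = -0.0001779
Ordering by |epsilon_lateral|: 0.000635 (case 1) > 0.0005177 (case 3) > 0.0004166 (case 2) > 0.0001779 (case 4)
Final answer: 1, 3, 2, 4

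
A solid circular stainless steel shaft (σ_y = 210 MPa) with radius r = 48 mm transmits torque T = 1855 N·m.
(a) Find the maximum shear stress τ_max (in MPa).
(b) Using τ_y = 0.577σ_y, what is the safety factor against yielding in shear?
(a) For a solid circular shaft, τ_max = T·r/J with J = π·r^4/2, i.e. τ_max = 2·T / (π·r^3). Convert r = 48 mm = 0.048 m.
  τ_max = (2 × 1855) / (π × 0.048^3) = 1.068 × 10⁷ Pa = 10.68 MPa
(b) τ_y = 0.577 × 210 = 121.17 MPa
  SF = τ_y/τ_max = 121.17 / 10.68 = 11.35
Final answer: (a) τ_max = 10.68 MPa, (b) SF = 11.35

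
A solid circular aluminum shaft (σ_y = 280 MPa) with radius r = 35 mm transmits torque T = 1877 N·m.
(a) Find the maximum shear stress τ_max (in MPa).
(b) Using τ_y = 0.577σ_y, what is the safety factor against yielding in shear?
(a) For a solid circular shaft, τ_max = T·r/J with J = π·r^4/2, i.e. τ_max = 2·T / (π·r^3). Convert r = 35 mm = 0.035 m.
  τ_max = (2 × 1877) / (π × 0.035^3) = 2.787 × 10⁷ Pa = 27.87 MPa
(b) τ_y = 0.577 × 280 = 161.56 MPa
  SF = τ_y/τ_max = 161.56 / 27.87 = 5.797
Final answer: (a) τ_max = 27.87 MPa, (b) SF = 5.797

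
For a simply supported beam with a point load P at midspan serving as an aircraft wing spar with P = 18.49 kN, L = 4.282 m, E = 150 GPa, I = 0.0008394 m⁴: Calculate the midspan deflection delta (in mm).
Model: a simply supported beam with a point load P at midspan, so delta = (P·L^3) / (48·E·I).
Convert to SI units:
  P = 18.49 kN = 18490 N
  E = 150 GPa = 1.5 × 10¹¹ Pa
Substitute:
  delta = (18490 × 4.282^3) / (48 × (1.5 × 10¹¹) × 0.0008394)
  delta = 0.0002402 m
Convert: delta = 0.0002402 m = 0.2402 mm
Final answer: delta = 0.2402 mm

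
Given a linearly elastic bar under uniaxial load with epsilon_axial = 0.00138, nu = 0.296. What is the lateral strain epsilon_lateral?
Model: a linearly elastic bar under uniaxial load, so epsilon_lateral = -nu·epsilon_axial.
Substitute:
  epsilon_lateral = -(0.296 × 0.00138)
  epsilon_lateral = -0.0004085
Final answer: epsilon_lateral = -0.0004085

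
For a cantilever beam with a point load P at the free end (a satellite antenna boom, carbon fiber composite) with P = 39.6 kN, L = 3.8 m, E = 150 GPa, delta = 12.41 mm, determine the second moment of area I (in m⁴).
Model: a cantilever beam with a point load P at the free end, so delta = (P·L^3) / (3·E·I).
Solve for I: I = (P·L^3) / (3·delta·E).
Convert to SI units:
  P = 39.6 kN = 39600 N
  E = 150 GPa = 1.5 × 10¹¹ Pa
  delta = 12.41 mm = 0.01241 m
Substitute:
  I = (39600 × 3.8^3) / (3 × 0.01241 × (1.5 × 10¹¹))
  I = 0.0003891 m⁴
Final answer: I = 0.0003891 m⁴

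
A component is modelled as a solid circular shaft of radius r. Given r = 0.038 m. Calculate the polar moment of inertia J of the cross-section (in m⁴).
Model: a solid circular shaft of radius r, so J = (π·r^4) / 2.
Substitute:
  J = (π × 0.038^4) / 2
  J = 3.275 × 10⁻⁶ m⁴
Final answer: J = 3.275 × 10⁻⁶ m⁴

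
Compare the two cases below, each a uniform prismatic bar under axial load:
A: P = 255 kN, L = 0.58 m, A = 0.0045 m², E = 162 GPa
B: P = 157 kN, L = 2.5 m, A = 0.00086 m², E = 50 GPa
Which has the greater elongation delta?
Model: a uniform prismatic bar under axial load, so delta = (P·L) / (A·E) (SI units).
  A: delta = (255000 × 0.58) / (0.0045 × (1.62 × 10¹¹)) = 0.0002029 m = 0.2029 mm
  B: delta = (157000 × 2.5) / (0.00086 × (5 × 10¹⁰)) = 0.009128 m = 9.128 mm
9.128 mm > 0.2029 mm, so B is larger.
Final answer: B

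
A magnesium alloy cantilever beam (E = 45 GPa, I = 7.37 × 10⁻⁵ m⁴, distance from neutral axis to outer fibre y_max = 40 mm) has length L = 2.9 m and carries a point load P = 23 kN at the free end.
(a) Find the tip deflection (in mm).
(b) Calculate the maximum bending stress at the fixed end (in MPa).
(a) Tip deflection of a cantilever with an end point load: δ = P·L^3 / (3·E·I). Convert P = 23 kN = 23000 N, E = 45 GPa = 4.5 × 10¹⁰ Pa.
  δ = (23000 × 2.9^3) / (3 × (4.5 × 10¹⁰) × (7.37 × 10⁻⁵)) = 0.05638 m = 56.38 mm
(b) Maximum bending moment at the fixed end: M = P·L = 23000 × 2.9 = 66700 N·m. Convert y_max = 40 mm = 0.04 m.
  σ = M·y_max / I = (66700 × 0.04) / (7.37 × 10⁻⁵) = 3.62 × 10⁷ Pa = 36.2 MPa
Final answer: (a) δ = 56.38 mm, (b) σ = 36.2 MPa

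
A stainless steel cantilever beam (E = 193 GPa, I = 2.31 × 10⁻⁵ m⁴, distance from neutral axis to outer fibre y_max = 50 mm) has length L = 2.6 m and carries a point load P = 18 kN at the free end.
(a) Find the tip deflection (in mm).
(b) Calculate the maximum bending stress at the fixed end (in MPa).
(a) Tip deflection of a cantilever with an end point load: δ = P·L^3 / (3·E·I). Convert P = 18 kN = 18000 N, E = 193 GPa = 1.93 × 10¹¹ Pa.
  δ = (18000 × 2.6^3) / (3 × (1.93 × 10¹¹) × (2.31 × 10⁻⁵)) = 0.02365 m = 23.65 mm
(b) Maximum bending moment at the fixed end: M = P·L = 18000 × 2.6 = 46800 N·m. Convert y_max = 50 mm = 0.05 m.
  σ = M·y_max / I = (46800 × 0.05) / (2.31 × 10⁻⁵) = 1.013 × 10⁸ Pa = 101.3 MPa
Final answer: (a) δ = 23.65 mm, (b) σ = 101.3 MPa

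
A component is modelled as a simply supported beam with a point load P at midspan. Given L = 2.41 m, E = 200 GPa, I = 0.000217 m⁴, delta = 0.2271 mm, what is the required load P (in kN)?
Model: a simply supported beam with a point load P at midspan, so delta = (P·L^3) / (48·E·I).
Solve for P: P = (48·delta·E·I) / L^3.
Convert to SI units:
  E = 200 GPa = 2 × 10¹¹ Pa
  delta = 0.2271 mm = 0.0002271 m
Substitute:
  P = (48 × 0.0002271 × (2 × 10¹¹) × 0.000217) / 2.41^3
  P = 33800 N
Convert: P = 33800 N = 33.8 kN
Final answer: P = 33.8 kN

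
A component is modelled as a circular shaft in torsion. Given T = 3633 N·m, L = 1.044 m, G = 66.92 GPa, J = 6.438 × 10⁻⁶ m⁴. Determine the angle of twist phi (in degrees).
Model: a circular shaft in torsion, so phi = (T·L) / (G·J).
Convert to SI units:
  G = 66.92 GPa = 6.692 × 10¹⁰ Pa
Substitute:
  phi = (3633 × 1.044) / ((6.692 × 10¹⁰) × (6.438 × 10⁻⁶))
  phi = 0.008804 rad
Convert to degrees: phi = 0.008804 × 180/π = 0.5044°
Final answer: phi = 0.5044°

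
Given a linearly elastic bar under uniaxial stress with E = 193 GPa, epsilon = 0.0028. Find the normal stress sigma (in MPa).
Model: a linearly elastic bar under uniaxial stress, so sigma = E·epsilon.
Convert to SI units:
  E = 193 GPa = 1.93 × 10¹¹ Pa
Substitute:
  sigma = (1.93 × 10¹¹) × 0.0028
  sigma = 5.404 × 10⁸ Pa
Convert: sigma = 5.404 × 10⁸ Pa = 540.4 MPa
Final answer: sigma = 540.4 MPa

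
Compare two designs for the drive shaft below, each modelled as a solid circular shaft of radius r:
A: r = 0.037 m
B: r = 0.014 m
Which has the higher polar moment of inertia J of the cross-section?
Model: a solid circular shaft of radius r, so J = (π·r^4) / 2 (SI units).
  A: J = (π × 0.037^4) / 2 = 2.944 × 10⁻⁶ m⁴
  B: J = (π × 0.014^4) / 2 = 6.034 × 10⁻⁸ m⁴
2.944 × 10⁻⁶ m⁴ > 6.034 × 10⁻⁸ m⁴, so A is larger.
Final answer: A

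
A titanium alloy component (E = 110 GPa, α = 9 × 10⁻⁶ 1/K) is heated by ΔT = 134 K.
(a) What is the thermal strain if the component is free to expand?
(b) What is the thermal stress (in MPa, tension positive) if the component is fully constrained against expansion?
(a) Free thermal strain ε_th = α·ΔT = (9 × 10⁻⁶) × 134 = 0.001206
(b) Fully constrained, the expansion is suppressed, so σ = -E·α·ΔT. Convert E = 110 GPa = 1.1 × 10¹¹ Pa.
  σ = -(1.1 × 10¹¹) × (9 × 10⁻⁶) × 134 = -1.327 × 10⁸ Pa = -132.7 MPa (compressive)
Final answer: (a) ε_th = 0.001206, (b) σ = -132.7 MPa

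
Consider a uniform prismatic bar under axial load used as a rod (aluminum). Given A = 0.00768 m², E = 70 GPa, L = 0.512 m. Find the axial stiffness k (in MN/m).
Model: a uniform prismatic bar under axial load, so k = (A·E) / L.
Convert to SI units:
  E = 70 GPa = 7 × 10¹⁰ Pa
Substitute:
  k = (0.00768 × (7 × 10¹⁰)) / 0.512
  k = 1.05 × 10⁹ N/m
Convert: k = 1.05 × 10⁹ N/m = 1050 MN/m
Final answer: k = 1050 MN/m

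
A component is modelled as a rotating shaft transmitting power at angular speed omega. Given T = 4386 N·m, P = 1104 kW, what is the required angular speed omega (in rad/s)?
Model: a rotating shaft transmitting power at angular speed omega, so P = T·omega.
Solve for omega: omega = P / T.
Convert to SI units:
  P = 1104 kW = 1.104 × 10⁶ W
Substitute:
  omega = (1.104 × 10⁶) / 4386
  omega = 251.7 rad/s
Final answer: omega = 251.7 rad/s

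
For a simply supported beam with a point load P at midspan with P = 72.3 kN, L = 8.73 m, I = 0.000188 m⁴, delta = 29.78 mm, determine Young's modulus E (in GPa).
Model: a simply supported beam with a point load P at midspan, so delta = (P·L^3) / (48·E·I).
Solve for E: E = (P·L^3) / (48·delta·I).
Convert to SI units:
  P = 72.3 kN = 72300 N
  delta = 29.78 mm = 0.02978 m
Substitute:
  E = (72300 × 8.73^3) / (48 × 0.02978 × 0.000188)
  E = 1.79 × 10¹¹ Pa
Convert: E = 1.79 × 10¹¹ Pa = 179 GPa
Final answer: E = 179 GPa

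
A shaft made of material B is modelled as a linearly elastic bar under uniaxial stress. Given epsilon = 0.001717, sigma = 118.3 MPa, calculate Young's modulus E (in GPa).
Model: a linearly elastic bar under uniaxial stress, so sigma = E·epsilon.
Solve for E: E = sigma / epsilon.
Convert to SI units:
  sigma = 118.3 MPa = 1.183 × 10⁸ Pa
Substitute:
  E = (1.183 × 10⁸) / 0.001717
  E = 6.89 × 10¹⁰ Pa
Convert: E = 6.89 × 10¹⁰ Pa = 68.9 GPa
Final answer: E = 68.9 GPa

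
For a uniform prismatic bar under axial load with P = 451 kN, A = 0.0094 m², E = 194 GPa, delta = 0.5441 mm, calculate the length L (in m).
Model: a uniform prismatic bar under axial load, so delta = (P·L) / (A·E).
Solve for L: L = (delta·A·E) / P.
Convert to SI units:
  P = 451 kN = 451000 N
  E = 194 GPa = 1.94 × 10¹¹ Pa
  delta = 0.5441 mm = 0.0005441 m
Substitute:
  L = (0.0005441 × 0.0094 × (1.94 × 10¹¹)) / 451000
  L = 2.2 m
Final answer: L = 2.2 m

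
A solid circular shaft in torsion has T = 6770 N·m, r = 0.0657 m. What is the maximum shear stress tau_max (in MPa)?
Model: a solid circular shaft in torsion, so tau_max = (2·T) / (π·r^3).
Substitute:
  tau_max = (2 × 6770) / (π × 0.0657^3)
  tau_max = 1.52 × 10⁷ Pa
Convert: tau_max = 1.52 × 10⁷ Pa = 15.2 MPa
Final answer: tau_max = 15.2 MPa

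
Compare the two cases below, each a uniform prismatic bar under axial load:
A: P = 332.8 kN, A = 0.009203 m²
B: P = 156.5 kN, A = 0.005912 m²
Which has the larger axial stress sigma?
Model: a uniform prismatic bar under axial load, so sigma = P / A (SI units).
  A: sigma = 332800 / 0.009203 = 3.616 × 10⁷ Pa = 36.16 MPa
  B: sigma = 156500 / 0.005912 = 2.647 × 10⁷ Pa = 26.47 MPa
36.16 MPa > 26.47 MPa, so A is larger.
Final answer: A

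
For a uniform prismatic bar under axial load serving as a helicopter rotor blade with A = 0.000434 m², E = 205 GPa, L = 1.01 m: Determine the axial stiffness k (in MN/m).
Model: a uniform prismatic bar under axial load, so k = (A·E) / L.
Convert to SI units:
  E = 205 GPa = 2.05 × 10¹¹ Pa
Substitute:
  k = (0.000434 × (2.05 × 10¹¹)) / 1.01
  k = 8.809 × 10⁷ N/m
Convert: k = 8.809 × 10⁷ N/m = 88.09 MN/m
Final answer: k = 88.09 MN/m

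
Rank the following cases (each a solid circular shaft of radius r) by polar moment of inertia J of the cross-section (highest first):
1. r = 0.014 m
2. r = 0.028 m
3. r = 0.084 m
Model: a solid circular shaft of radius r, so J = (π·r^4) / 2 (SI units).
  Case 1: J = (π × 0.014^4) / 2 = 6.034 × 10⁻⁸ m⁴
  Case 2: J = (π × 0.028^4) / 2 = 9.655 × 10⁻⁷ m⁴
  Case 3: J = (π × 0.084^4) / 2 = 7.821 × 10⁻⁵ m⁴
Ordering: 7.821 × 10⁻⁵ m⁴ (case 3) > 9.655 × 10⁻⁷ m⁴ (case 2) > 6.034 × 10⁻⁸ m⁴ (case 1)
Final answer: 3, 2, 1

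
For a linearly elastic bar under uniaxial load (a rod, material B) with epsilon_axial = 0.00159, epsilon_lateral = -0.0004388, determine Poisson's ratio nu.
Model: a linearly elastic bar under uniaxial load, so epsilon_lateral = -nu·epsilon_axial.
Solve for nu: nu = -epsilon_lateral / epsilon_axial.
Substitute:
  nu = -(-0.0004388) / 0.00159
  nu = 0.276
Final answer: nu = 0.276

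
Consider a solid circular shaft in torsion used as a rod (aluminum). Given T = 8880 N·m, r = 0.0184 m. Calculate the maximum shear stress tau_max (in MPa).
Model: a solid circular shaft in torsion, so tau_max = (2·T) / (π·r^3).
Substitute:
  tau_max = (2 × 8880) / (π × 0.0184^3)
  tau_max = 9.075 × 10⁸ Pa
Convert: tau_max = 9.075 × 10⁸ Pa = 907.5 MPa
Final answer: tau_max = 907.5 MPa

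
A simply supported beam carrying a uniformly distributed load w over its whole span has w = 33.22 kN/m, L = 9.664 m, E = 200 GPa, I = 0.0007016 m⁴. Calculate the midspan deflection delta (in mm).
Model: a simply supported beam carrying a uniformly distributed load w over its whole span, so delta = (5·w·L^4) / (384·E·I).
Convert to SI units:
  w = 33.22 kN/m = 33220 N/m
  E = 200 GPa = 2 × 10¹¹ Pa
Substitute:
  delta = (5 × 33220 × 9.664^4) / (384 × (2 × 10¹¹) × 0.0007016)
  delta = 0.02689 m
Convert: delta = 0.02689 m = 26.89 mm
Final answer: delta = 26.89 mm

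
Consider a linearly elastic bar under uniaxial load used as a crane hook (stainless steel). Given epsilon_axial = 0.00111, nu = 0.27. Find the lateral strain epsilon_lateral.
Model: a linearly elastic bar under uniaxial load, so epsilon_lateral = -nu·epsilon_axial.
Substitute:
  epsilon_lateral = -(0.27 × 0.00111)
  epsilon_lateral = -0.0002997
Final answer: epsilon_lateral = -0.0002997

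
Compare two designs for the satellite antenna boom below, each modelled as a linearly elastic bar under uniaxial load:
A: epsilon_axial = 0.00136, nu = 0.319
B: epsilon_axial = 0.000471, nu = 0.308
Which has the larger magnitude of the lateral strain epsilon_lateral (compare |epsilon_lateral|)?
Model: a linearly elastic bar under uniaxial load, so epsilon_lateral = -nu·epsilon_axial (SI units).
  A: epsilon_lateral = -(0.319 × 0.00136) = -0.0004338
  B: epsilon_lateral = -(0.308 × 0.000471) = -0.0001451
|epsilon_lateral|: A = 0.0004338, B = 0.0001451, so A is larger in magnitude.
Final answer: A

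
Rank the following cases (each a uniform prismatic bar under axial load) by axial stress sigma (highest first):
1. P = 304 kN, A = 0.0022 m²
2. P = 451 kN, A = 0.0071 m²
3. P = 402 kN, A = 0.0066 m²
Model: a uniform prismatic bar under axial load, so sigma = P / A (SI units).
  Case 1: sigma = 304000 / 0.0022 = 1.382 × 10⁸ Pa = 138.2 MPa
  Case 2: sigma = 451000 / 0.0071 = 6.352 × 10⁷ Pa = 63.52 MPa
  Case 3: sigma = 402000 / 0.0066 = 6.091 × 10⁷ Pa = 60.91 MPa
Ordering: 138.2 MPa (case 1) > 63.52 MPa (case 2) > 60.91 MPa (case 3)
Final answer: 1, 2, 3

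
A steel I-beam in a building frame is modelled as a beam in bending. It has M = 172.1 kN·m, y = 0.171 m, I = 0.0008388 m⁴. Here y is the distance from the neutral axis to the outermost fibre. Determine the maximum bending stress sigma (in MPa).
Model: a beam in bending, so sigma = (M·y) / I.
Convert to SI units:
  M = 172.1 kN·m = 172100 N·m
Substitute:
  sigma = (172100 × 0.171) / 0.0008388
  sigma = 3.508 × 10⁷ Pa
Convert: sigma = 3.508 × 10⁷ Pa = 35.08 MPa
Final answer: sigma = 35.08 MPa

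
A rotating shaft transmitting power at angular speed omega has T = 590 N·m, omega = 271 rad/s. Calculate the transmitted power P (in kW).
Model: a rotating shaft transmitting power at angular speed omega, so P = T·omega.
Substitute:
  P = 590 × 271
  P = 159900 W
Convert: P = 159900 W = 159.9 kW
Final answer: P = 159.9 kW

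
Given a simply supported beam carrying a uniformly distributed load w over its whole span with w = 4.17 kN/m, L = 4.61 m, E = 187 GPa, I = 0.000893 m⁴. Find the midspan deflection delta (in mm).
Model: a simply supported beam carrying a uniformly distributed load w over its whole span, so delta = (5·w·L^4) / (384·E·I).
Convert to SI units:
  w = 4.17 kN/m = 4170 N/m
  E = 187 GPa = 1.87 × 10¹¹ Pa
Substitute:
  delta = (5 × 4170 × 4.61^4) / (384 × (1.87 × 10¹¹) × 0.000893)
  delta = 0.0001469 m
Convert: delta = 0.0001469 m = 0.1469 mm
Final answer: delta = 0.1469 mm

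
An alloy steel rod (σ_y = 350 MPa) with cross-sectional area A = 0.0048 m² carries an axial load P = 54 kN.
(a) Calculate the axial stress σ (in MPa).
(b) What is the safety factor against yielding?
(a) Axial stress σ = P/A. Convert P = 54 kN = 54000 N.
  σ = 54000 / 0.0048 = 1.125 × 10⁷ Pa = 11.25 MPa
(b) Safety factor SF = σ_y/σ = 350 / 11.25 = 31.11
Final answer: (a) σ = 11.25 MPa, (b) SF = 31.11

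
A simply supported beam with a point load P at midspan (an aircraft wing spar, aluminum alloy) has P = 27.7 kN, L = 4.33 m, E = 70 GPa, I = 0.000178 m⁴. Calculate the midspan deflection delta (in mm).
Model: a simply supported beam with a point load P at midspan, so delta = (P·L^3) / (48·E·I).
Convert to SI units:
  P = 27.7 kN = 27700 N
  E = 70 GPa = 7 × 10¹⁰ Pa
Substitute:
  delta = (27700 × 4.33^3) / (48 × (7 × 10¹⁰) × 0.000178)
  delta = 0.00376 m
Convert: delta = 0.00376 m = 3.76 mm
Final answer: delta = 3.76 mm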